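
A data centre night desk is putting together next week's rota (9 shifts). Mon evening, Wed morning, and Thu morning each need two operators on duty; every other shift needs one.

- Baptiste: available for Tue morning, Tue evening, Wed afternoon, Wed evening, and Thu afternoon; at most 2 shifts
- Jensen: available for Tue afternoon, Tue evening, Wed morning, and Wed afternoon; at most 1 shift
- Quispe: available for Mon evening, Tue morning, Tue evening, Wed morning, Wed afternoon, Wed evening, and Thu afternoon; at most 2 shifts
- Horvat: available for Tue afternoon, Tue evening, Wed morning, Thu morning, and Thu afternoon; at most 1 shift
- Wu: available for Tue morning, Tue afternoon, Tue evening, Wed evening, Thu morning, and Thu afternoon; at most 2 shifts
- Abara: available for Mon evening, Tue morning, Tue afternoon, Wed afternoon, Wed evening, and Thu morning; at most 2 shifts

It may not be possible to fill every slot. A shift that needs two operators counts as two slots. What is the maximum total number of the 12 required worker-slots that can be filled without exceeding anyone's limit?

Total capacity across all operators is 2+1+2+1+2+2 = 10, and 12 slots are needed, so at most 10 can be filled.
An assignment achieving 10: Mon evening→Quispe+Abara, Tue morning→Baptiste, Tue afternoon→Wu, Wed morning→Jensen+Quispe, Wed afternoon→Baptiste, Wed evening→Abara, Thu morning→Horvat+Wu.
Loads: Baptiste 2/2, Jensen 1/1, Quispe 2/2, Horvat 1/1, Wu 2/2, Abara 2/2.

10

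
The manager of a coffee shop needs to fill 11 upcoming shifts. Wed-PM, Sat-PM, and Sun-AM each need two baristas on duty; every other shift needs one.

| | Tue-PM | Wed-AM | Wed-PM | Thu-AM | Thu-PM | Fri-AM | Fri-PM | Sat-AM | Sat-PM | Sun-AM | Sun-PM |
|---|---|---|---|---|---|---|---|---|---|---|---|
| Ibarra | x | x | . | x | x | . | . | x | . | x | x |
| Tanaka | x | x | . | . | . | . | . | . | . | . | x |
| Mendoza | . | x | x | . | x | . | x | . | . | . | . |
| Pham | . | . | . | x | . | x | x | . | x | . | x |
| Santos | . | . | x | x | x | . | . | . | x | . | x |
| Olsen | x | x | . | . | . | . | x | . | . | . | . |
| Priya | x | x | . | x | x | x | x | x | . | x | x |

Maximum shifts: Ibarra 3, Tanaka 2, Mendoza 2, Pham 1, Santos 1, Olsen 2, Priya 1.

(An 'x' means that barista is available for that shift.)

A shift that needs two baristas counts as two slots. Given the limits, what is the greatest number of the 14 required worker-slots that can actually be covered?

12

Total capacity across all baristas is 3+2+2+1+1+2+1 = 12, and 14 slots are needed, so at most 12 can be filled.
An assignment achieving 12: Tue-PM→Tanaka, Wed-AM→Olsen, Wed-PM→Mendoza+Santos, Thu-AM→Ibarra, Thu-PM→Mendoza, Fri-AM→Pham, Fri-PM→Olsen, Sat-AM→Ibarra, Sun-AM→Ibarra+Priya, Sun-PM→Tanaka.
Loads: Ibarra 3/3, Tanaka 2/2, Mendoza 2/2, Pham 1/1, Santos 1/1, Olsen 2/2, Priya 1/1.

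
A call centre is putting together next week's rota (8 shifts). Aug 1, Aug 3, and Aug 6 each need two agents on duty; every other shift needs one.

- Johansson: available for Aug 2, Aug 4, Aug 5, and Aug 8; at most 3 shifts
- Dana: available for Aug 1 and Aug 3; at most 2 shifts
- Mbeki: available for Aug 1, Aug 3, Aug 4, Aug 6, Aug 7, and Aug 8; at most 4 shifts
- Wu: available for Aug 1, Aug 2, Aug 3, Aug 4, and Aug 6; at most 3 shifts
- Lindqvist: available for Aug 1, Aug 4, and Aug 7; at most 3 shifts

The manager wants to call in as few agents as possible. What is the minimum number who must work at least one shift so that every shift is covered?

4

11 slots to fill and no one can take more than 4, so at least ⌈11/4⌉ = 3 agents are needed.
Any 3 agents together have capacity at most 4+3+3 = 10 < 11 slots, so 3 can never suffice.
Johansson, Dana, Mbeki, and Wu alone can cover everything: Aug 1→Dana+Mbeki, Aug 2→Johansson, Aug 3→Dana+Mbeki, Aug 4→Wu, Aug 5→Johansson, Aug 6→Mbeki+Wu, Aug 7→Mbeki, Aug 8→Johansson.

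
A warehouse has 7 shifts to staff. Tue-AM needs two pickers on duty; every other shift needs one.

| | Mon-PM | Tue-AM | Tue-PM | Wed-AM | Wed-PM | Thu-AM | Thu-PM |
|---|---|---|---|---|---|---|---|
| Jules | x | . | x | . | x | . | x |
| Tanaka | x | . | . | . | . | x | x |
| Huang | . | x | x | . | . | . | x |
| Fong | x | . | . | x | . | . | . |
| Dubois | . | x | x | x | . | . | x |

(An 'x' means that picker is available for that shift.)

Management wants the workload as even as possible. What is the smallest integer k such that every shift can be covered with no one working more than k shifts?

With 5 pickers and 8 worker-slots to fill, someone must work at least ⌈8/5⌉ = 2 shifts, so k ≥ 2.
k = 2 works: Mon-PM→Jules, Tue-AM→Huang+Dubois, Tue-PM→Huang, Wed-AM→Fong, Wed-PM→Jules, Thu-AM→Tanaka, Thu-PM→Tanaka.
Loads: Jules 2, Tanaka 2, Huang 2, Fong 1, Dubois 1 — all ≤ 2.

2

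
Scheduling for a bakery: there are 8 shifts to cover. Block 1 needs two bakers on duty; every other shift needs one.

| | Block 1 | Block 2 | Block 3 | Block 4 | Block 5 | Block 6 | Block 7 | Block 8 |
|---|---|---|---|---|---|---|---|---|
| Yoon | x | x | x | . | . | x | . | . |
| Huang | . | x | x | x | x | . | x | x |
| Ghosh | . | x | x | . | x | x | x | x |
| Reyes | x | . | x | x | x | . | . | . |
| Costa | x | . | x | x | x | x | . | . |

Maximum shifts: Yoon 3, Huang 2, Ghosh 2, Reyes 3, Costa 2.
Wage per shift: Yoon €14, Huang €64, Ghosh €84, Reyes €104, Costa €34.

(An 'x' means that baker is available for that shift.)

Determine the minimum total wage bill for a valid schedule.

Picking the cheapest available baker for each shift independently would cost €286, but that ignores the shift limits.
An optimal schedule: Block 1→Yoon+Costa, Block 2→Yoon, Block 3→Ghosh, Block 4→Costa, Block 5→Ghosh, Block 6→Yoon, Block 7→Huang, Block 8→Huang.
Total: 14 + 34 + 14 + 84 + 34 + 84 + 14 + 64 + 64 = €406.

€406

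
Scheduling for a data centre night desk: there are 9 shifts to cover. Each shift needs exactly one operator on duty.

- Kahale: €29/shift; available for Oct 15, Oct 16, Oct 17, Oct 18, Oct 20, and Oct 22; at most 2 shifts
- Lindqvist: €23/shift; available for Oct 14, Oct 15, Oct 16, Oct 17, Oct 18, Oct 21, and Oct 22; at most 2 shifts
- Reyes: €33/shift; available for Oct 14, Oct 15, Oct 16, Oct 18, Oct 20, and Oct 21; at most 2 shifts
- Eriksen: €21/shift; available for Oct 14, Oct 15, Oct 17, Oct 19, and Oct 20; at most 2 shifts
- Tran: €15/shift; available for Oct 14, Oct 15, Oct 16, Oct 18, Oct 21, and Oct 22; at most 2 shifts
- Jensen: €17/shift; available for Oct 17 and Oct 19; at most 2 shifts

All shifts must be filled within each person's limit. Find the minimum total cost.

Picking the cheapest available operator for each shift independently would cost €145, but that ignores the shift limits.
An optimal schedule: Oct 14→Eriksen, Oct 15→Kahale, Oct 16→Lindqvist, Oct 17→Jensen, Oct 18→Lindqvist, Oct 19→Jensen, Oct 20→Eriksen, Oct 21→Tran, Oct 22→Tran.
Total: 21 + 29 + 23 + 17 + 23 + 17 + 21 + 15 + 15 = €181.

€181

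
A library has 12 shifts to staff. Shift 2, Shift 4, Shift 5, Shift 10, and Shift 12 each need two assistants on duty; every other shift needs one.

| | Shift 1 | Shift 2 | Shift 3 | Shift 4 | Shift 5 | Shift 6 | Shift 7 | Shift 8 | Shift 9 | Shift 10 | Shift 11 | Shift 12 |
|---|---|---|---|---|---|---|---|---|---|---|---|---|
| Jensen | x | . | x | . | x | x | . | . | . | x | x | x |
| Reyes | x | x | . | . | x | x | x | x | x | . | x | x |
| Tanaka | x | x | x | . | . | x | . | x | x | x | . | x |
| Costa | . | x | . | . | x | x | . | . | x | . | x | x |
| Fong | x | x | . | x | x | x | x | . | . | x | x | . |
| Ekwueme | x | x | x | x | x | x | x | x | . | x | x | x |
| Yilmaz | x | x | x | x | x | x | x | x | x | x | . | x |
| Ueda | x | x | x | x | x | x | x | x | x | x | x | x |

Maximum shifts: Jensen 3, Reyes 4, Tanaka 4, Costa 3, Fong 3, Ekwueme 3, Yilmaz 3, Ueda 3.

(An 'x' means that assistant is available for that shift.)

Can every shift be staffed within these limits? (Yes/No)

One valid schedule: Shift 1→Jensen, Shift 2→Tanaka+Costa, Shift 3→Jensen, Shift 4→Fong+Ekwueme, Shift 5→Costa+Fong, Shift 6→Reyes, Shift 7→Reyes, Shift 8→Reyes, Shift 9→Reyes, Shift 10→Tanaka+Fong, Shift 11→Jensen, Shift 12→Tanaka+Costa.
Loads: Jensen 3/3, Reyes 4/4, Tanaka 3/4, Costa 3/3, Fong 3/3, Ekwueme 1/3, Yilmaz 0/3, Ueda 0/3 — all within limits.

Yes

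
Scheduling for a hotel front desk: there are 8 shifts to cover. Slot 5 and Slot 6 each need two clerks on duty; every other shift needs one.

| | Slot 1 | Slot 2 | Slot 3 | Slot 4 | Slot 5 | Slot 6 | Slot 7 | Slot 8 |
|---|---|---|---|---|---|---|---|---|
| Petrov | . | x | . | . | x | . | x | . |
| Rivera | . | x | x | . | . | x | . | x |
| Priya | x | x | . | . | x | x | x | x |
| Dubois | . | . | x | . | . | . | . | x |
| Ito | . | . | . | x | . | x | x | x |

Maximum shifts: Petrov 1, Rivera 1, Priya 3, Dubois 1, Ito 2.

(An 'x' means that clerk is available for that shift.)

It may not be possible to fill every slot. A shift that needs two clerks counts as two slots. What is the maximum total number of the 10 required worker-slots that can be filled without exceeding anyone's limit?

Total capacity across all clerks is 1+1+3+1+2 = 8, and 10 slots are needed, so at most 8 can be filled.
An assignment achieving 8: Slot 1→Priya, Slot 2→Priya, Slot 3→Rivera, Slot 4→Ito, Slot 5→Petrov+Priya, Slot 6→Ito, Slot 8→Dubois.
Loads: Petrov 1/1, Rivera 1/1, Priya 3/3, Dubois 1/1, Ito 2/2.

8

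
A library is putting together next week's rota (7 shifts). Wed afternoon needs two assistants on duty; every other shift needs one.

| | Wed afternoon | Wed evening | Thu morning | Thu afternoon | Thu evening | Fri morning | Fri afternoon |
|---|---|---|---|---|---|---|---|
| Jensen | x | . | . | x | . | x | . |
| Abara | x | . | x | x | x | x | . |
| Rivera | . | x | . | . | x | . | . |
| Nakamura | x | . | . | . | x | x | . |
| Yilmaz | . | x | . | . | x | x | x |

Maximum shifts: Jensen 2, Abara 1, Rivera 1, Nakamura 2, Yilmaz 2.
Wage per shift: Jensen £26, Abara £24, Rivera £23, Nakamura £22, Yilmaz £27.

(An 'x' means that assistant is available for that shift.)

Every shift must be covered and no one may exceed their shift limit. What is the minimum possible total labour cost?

£197

Thu morning can only be covered by Abara, so that assignment is forced.
Fri afternoon can only be covered by Yilmaz, so that assignment is forced.
Picking the cheapest available assistant for each shift independently would cost £188, but that ignores the shift limits.
An optimal schedule: Wed afternoon→Jensen+Nakamura, Wed evening→Rivera, Thu morning→Abara, Thu afternoon→Jensen, Thu evening→Nakamura, Fri morning→Yilmaz, Fri afternoon→Yilmaz.
Total: 26 + 22 + 23 + 24 + 26 + 22 + 27 + 27 = £197.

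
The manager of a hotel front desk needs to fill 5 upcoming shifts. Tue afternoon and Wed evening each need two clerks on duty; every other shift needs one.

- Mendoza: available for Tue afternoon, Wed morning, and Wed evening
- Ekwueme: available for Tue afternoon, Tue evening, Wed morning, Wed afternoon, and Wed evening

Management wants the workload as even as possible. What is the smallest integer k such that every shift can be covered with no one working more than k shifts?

4

With 2 clerks and 7 worker-slots to fill, someone must work at least ⌈7/2⌉ = 4 shifts, so k ≥ 4.
k = 4 works: Tue afternoon→Mendoza+Ekwueme, Tue evening→Ekwueme, Wed morning→Mendoza, Wed afternoon→Ekwueme, Wed evening→Mendoza+Ekwueme.
Loads: Mendoza 3, Ekwueme 4 — all ≤ 4.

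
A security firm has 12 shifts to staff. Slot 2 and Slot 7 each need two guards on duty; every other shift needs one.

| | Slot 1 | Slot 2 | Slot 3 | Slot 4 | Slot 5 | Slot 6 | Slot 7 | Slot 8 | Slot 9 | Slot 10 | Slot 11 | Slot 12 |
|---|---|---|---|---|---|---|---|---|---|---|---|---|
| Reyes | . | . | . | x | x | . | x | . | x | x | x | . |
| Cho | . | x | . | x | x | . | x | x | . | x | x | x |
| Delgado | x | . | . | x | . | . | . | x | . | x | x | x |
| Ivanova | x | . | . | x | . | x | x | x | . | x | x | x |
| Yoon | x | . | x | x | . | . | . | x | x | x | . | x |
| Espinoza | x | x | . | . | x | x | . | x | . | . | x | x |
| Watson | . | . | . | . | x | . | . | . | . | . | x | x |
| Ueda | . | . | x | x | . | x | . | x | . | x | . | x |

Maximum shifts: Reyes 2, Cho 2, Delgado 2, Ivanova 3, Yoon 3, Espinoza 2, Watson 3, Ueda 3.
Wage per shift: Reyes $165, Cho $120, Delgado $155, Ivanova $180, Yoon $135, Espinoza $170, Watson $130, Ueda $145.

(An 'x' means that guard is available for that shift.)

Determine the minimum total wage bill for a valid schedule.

Slot 2 can only be covered by Cho and Espinoza, so that assignment is forced.
Picking the cheapest available guard for each shift independently would cost $1845, but that ignores the shift limits.
An optimal schedule: Slot 1→Yoon, Slot 2→Cho+Espinoza, Slot 3→Yoon, Slot 4→Ueda, Slot 5→Watson, Slot 6→Ueda, Slot 7→Cho+Reyes, Slot 8→Ueda, Slot 9→Yoon, Slot 10→Delgado, Slot 11→Watson, Slot 12→Watson.
Total: 135 + 120 + 170 + 135 + 145 + 130 + 145 + 120 + 165 + 145 + 135 + 155 + 130 + 130 = $1960.

$1960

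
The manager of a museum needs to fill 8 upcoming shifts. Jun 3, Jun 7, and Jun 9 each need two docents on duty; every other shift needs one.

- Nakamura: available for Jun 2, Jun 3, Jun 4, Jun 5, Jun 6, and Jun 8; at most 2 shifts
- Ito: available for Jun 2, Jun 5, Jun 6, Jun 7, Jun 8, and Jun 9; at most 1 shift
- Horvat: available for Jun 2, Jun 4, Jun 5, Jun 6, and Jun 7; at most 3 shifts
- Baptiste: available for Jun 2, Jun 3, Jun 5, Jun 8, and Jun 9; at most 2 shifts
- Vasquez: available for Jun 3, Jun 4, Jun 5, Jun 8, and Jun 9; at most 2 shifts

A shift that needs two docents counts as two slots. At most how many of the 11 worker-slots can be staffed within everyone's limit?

Total capacity across all docents is 2+1+3+2+2 = 10, and 11 slots are needed, so at most 10 can be filled.
An assignment achieving 10: Jun 2→Horvat, Jun 3→Nakamura+Baptiste, Jun 4→Nakamura, Jun 6→Horvat, Jun 7→Ito+Horvat, Jun 8→Vasquez, Jun 9→Baptiste+Vasquez.
Loads: Nakamura 2/2, Ito 1/1, Horvat 3/3, Baptiste 2/2, Vasquez 2/2.

10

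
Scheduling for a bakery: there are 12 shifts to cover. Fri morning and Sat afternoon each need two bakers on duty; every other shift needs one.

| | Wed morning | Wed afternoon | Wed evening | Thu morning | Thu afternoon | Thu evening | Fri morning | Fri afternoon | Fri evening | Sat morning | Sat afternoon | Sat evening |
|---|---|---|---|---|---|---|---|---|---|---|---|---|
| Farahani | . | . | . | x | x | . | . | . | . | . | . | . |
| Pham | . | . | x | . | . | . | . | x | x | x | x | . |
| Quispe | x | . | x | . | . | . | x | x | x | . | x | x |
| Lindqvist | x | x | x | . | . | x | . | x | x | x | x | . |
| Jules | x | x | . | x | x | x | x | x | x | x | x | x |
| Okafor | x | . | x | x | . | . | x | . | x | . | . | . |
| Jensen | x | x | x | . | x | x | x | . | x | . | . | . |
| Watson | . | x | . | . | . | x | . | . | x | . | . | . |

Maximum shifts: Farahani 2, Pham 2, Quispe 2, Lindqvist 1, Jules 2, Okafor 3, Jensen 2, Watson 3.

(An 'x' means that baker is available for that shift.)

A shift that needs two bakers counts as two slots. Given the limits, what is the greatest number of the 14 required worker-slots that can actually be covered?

14

Total capacity across all bakers is 2+2+2+1+2+3+2+3 = 17, and 14 slots are needed, so at most 14 can be filled.
An assignment achieving 14: Wed morning→Okafor, Wed afternoon→Lindqvist, Wed evening→Okafor, Thu morning→Farahani, Thu afternoon→Farahani, Thu evening→Jules, Fri morning→Okafor+Jensen, Fri afternoon→Pham, Fri evening→Jensen, Sat morning→Pham, Sat afternoon→Quispe+Jules, Sat evening→Quispe.
Loads: Farahani 2/2, Pham 2/2, Quispe 2/2, Lindqvist 1/1, Jules 2/2, Okafor 3/3, Jensen 2/2, Watson 0/3.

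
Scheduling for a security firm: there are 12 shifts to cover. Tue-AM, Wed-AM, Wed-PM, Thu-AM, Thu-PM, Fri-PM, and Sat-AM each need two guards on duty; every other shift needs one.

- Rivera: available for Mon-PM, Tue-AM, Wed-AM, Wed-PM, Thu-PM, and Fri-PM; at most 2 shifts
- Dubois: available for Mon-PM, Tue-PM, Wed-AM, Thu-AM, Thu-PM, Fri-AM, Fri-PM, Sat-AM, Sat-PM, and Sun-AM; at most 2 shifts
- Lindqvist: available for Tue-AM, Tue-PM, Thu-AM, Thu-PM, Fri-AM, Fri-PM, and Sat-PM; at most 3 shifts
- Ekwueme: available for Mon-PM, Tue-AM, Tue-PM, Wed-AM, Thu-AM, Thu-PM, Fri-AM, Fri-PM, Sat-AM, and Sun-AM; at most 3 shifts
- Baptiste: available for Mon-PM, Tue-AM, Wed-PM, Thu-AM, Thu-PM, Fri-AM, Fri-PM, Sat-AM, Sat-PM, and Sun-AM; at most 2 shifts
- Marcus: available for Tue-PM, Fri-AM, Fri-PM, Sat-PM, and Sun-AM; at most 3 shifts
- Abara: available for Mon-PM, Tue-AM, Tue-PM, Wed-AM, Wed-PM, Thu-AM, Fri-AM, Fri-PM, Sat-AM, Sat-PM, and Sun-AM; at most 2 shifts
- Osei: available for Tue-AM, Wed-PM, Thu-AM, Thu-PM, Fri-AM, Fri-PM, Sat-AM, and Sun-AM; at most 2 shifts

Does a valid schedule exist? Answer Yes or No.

Yes

One valid schedule: Mon-PM→Rivera, Tue-AM→Lindqvist+Ekwueme, Tue-PM→Dubois, Wed-AM→Rivera+Ekwueme, Wed-PM→Baptiste+Abara, Thu-AM→Lindqvist+Abara, Thu-PM→Lindqvist+Osei, Fri-AM→Marcus, Fri-PM→Marcus+Osei, Sat-AM→Ekwueme+Baptiste, Sat-PM→Dubois, Sun-AM→Marcus.
Loads: Rivera 2/2, Dubois 2/2, Lindqvist 3/3, Ekwueme 3/3, Baptiste 2/2, Marcus 3/3, Abara 2/2, Osei 2/2 — all within limits.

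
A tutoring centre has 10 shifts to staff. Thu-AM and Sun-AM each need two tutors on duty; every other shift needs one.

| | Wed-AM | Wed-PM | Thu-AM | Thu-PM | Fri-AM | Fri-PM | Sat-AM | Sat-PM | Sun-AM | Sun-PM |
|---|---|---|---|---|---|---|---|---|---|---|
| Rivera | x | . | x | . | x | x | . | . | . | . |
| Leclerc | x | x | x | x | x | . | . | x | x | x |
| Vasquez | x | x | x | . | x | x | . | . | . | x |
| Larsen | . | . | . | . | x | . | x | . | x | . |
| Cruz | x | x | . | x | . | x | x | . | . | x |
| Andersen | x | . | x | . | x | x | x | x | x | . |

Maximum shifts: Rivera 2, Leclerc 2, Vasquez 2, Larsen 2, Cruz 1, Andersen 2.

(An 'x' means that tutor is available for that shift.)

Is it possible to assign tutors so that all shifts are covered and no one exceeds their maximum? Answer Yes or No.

Total capacity is 2+2+2+2+1+2 = 11 but 12 worker-slots are needed — infeasible.

No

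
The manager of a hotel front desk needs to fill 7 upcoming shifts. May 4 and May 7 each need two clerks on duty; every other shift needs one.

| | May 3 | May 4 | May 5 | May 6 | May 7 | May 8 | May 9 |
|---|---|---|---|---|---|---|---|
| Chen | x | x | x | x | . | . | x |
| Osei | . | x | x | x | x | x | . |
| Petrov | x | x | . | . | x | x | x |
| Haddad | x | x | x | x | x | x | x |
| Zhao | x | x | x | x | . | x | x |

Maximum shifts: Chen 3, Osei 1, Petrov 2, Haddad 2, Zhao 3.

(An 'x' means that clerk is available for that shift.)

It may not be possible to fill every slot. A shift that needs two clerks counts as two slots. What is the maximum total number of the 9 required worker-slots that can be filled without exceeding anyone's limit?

9

Total capacity across all clerks is 3+1+2+2+3 = 11, and 9 slots are needed, so at most 9 can be filled.
An assignment achieving 9: May 3→Chen, May 4→Haddad+Zhao, May 5→Chen, May 6→Chen, May 7→Osei+Petrov, May 8→Petrov, May 9→Haddad.
Loads: Chen 3/3, Osei 1/1, Petrov 2/2, Haddad 2/2, Zhao 1/3.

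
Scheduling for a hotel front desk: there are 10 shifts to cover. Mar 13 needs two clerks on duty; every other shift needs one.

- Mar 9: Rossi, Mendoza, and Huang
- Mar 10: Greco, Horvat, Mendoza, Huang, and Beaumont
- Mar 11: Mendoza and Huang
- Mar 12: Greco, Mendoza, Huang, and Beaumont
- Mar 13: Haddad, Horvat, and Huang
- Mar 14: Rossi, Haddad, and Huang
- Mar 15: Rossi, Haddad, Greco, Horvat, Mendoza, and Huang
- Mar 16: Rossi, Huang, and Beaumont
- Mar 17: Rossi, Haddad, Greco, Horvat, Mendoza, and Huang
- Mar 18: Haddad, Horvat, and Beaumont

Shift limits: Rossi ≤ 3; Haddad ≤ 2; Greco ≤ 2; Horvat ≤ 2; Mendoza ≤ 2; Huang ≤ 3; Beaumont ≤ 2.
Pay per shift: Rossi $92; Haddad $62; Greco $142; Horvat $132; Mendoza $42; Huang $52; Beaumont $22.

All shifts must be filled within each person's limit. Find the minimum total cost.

$592

Picking the cheapest available clerk for each shift independently would cost $422, but that ignores the shift limits.
An optimal schedule: Mar 9→Mendoza, Mar 10→Huang, Mar 11→Mendoza, Mar 12→Beaumont, Mar 13→Huang+Haddad, Mar 14→Huang, Mar 15→Rossi, Mar 16→Beaumont, Mar 17→Rossi, Mar 18→Haddad.
Total: 42 + 52 + 42 + 22 + 52 + 62 + 52 + 92 + 22 + 92 + 62 = $592.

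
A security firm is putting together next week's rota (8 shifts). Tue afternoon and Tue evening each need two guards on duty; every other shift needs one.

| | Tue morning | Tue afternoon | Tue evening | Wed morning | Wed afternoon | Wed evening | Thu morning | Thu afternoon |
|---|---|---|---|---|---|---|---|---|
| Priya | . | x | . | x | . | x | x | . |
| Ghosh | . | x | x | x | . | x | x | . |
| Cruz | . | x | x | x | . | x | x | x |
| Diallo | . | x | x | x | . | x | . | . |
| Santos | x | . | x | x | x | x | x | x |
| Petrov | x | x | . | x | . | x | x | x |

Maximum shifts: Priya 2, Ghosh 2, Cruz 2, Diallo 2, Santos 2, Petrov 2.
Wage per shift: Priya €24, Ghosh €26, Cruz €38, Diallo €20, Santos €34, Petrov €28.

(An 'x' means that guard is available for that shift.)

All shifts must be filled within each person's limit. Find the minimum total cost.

Wed afternoon can only be covered by Santos, so that assignment is forced.
Picking the cheapest available guard for each shift independently would cost €244, but that ignores the shift limits.
An optimal schedule: Tue morning→Petrov, Tue afternoon→Priya+Ghosh, Tue evening→Diallo+Ghosh, Wed morning→Diallo, Wed afternoon→Santos, Wed evening→Santos, Thu morning→Priya, Thu afternoon→Petrov.
Total: 28 + 24 + 26 + 20 + 26 + 20 + 34 + 34 + 24 + 28 = €264.

€264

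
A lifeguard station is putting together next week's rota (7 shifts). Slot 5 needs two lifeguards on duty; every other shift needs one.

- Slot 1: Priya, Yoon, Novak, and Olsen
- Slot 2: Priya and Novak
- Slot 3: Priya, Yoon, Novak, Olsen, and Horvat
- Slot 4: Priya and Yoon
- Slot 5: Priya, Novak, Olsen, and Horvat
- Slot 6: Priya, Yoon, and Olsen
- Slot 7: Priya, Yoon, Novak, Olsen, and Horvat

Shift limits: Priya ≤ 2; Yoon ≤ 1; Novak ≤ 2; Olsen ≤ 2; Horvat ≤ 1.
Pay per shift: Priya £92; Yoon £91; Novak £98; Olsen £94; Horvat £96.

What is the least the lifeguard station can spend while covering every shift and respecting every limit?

£755

Picking the cheapest available lifeguard for each shift independently would cost £733, but that ignores the shift limits.
An optimal schedule: Slot 1→Novak, Slot 2→Priya, Slot 3→Novak, Slot 4→Priya, Slot 5→Olsen+Horvat, Slot 6→Yoon, Slot 7→Olsen.
Total: 98 + 92 + 98 + 92 + 94 + 96 + 91 + 94 = £755.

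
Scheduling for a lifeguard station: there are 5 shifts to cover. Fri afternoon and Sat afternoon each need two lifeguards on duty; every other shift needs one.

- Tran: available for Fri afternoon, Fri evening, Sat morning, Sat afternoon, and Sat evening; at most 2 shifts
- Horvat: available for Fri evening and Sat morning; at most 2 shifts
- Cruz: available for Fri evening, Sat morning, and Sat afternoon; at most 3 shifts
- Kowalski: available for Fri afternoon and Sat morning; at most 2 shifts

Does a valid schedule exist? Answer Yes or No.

Total capacity is 9 and 7 slots are needed, so capacity alone doesn't rule it out.
Shifts {Fri afternoon, Sat afternoon, Sat evening} need 5 worker-slots in total, but the lifeguards available for any of those shifts (Tran, Cruz, and Kowalski) can supply at most 4 among them. So no valid schedule exists.

No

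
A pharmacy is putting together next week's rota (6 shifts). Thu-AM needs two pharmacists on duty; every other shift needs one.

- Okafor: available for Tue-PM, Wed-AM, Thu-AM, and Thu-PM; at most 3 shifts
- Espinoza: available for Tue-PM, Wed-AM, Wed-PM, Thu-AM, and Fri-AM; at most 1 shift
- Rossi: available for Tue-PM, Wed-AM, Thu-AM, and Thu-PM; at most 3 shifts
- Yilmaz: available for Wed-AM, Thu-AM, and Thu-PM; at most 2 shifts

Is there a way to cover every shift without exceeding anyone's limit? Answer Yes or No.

Total capacity is 9 and 7 slots are needed, so capacity alone doesn't rule it out.
Shifts {Wed-PM, Fri-AM} need 2 worker-slots in total, but the pharmacists available for any of those shifts (Espinoza) can supply at most 1 among them. So no valid schedule exists.

No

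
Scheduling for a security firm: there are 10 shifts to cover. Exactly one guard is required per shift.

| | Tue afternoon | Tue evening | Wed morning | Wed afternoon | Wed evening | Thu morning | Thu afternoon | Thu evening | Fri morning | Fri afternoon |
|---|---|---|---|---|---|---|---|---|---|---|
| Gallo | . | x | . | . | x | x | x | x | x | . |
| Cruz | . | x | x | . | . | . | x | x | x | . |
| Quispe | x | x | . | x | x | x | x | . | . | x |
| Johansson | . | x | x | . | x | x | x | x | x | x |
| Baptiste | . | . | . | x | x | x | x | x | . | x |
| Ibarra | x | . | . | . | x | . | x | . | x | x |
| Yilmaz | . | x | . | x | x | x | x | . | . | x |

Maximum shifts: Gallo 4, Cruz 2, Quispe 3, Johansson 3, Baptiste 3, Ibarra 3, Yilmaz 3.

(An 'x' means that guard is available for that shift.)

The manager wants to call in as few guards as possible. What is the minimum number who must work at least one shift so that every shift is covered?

3

10 slots to fill and no one can take more than 4, so at least ⌈10/4⌉ = 3 guards are needed.
Gallo, Quispe, and Johansson alone can cover everything: Tue afternoon→Quispe, Tue evening→Gallo, Wed morning→Johansson, Wed afternoon→Quispe, Wed evening→Gallo, Thu morning→Johansson, Thu afternoon→Johansson, Thu evening→Gallo, Fri morning→Gallo, Fri afternoon→Quispe.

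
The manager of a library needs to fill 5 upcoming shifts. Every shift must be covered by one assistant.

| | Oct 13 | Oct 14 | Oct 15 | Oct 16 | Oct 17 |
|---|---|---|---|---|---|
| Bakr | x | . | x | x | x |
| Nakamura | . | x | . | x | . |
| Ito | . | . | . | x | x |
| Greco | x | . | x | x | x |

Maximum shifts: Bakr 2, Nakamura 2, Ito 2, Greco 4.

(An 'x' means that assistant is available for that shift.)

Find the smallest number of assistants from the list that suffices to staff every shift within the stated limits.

5 slots to fill and no one can take more than 4, so at least ⌈5/4⌉ = 2 assistants are needed.
Nakamura and Greco alone can cover everything: Oct 13→Greco, Oct 14→Nakamura, Oct 15→Greco, Oct 16→Nakamura, Oct 17→Greco.

2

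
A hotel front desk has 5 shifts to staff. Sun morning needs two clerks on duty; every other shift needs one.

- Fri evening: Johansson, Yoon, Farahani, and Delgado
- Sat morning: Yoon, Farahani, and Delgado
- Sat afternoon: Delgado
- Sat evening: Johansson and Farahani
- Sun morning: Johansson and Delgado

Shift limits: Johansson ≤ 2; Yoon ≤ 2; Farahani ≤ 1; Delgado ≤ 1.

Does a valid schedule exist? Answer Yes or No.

Total capacity is 6 and 6 slots are needed, so capacity alone doesn't rule it out.
Shifts {Sat afternoon, Sun morning} need 3 worker-slots in total, but the clerks available for any of those shifts (Johansson and Delgado) can supply at most 2 among them. So no valid schedule exists.

No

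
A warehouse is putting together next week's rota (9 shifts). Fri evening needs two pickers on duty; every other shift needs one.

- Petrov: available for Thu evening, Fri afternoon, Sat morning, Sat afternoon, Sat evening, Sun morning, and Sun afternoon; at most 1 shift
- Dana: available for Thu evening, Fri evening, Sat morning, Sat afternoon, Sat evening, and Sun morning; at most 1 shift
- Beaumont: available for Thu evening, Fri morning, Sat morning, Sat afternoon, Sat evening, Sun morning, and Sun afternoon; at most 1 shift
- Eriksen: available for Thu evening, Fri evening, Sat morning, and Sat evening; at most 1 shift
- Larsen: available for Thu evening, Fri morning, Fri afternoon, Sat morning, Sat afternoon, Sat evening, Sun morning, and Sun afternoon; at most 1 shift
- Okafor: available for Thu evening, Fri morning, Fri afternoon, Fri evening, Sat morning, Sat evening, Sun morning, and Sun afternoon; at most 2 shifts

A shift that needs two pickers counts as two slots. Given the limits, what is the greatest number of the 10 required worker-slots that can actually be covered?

Total capacity across all pickers is 1+1+1+1+1+2 = 7, and 10 slots are needed, so at most 7 can be filled.
An assignment achieving 7: Fri morning→Beaumont, Fri afternoon→Petrov, Fri evening→Dana+Eriksen, Sat afternoon→Larsen, Sun morning→Okafor, Sun afternoon→Okafor.
Loads: Petrov 1/1, Dana 1/1, Beaumont 1/1, Eriksen 1/1, Larsen 1/1, Okafor 2/2.

7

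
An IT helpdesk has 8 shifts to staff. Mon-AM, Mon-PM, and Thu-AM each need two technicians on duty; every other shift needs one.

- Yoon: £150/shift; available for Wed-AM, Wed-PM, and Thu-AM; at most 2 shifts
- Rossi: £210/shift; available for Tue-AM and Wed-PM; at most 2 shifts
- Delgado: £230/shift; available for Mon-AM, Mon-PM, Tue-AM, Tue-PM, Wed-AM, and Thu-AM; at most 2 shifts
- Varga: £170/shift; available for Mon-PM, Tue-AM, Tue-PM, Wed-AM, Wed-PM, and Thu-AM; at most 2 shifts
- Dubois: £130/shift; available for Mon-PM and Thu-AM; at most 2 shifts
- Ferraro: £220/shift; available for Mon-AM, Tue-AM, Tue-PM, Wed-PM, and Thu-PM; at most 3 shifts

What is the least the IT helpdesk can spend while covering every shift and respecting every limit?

Mon-AM can only be covered by Delgado and Ferraro, so that assignment is forced.
Thu-PM can only be covered by Ferraro, so that assignment is forced.
Picking the cheapest available technician for each shift independently would cost £1890, but that ignores the shift limits.
An optimal schedule: Mon-AM→Ferraro+Delgado, Mon-PM→Dubois+Varga, Tue-AM→Rossi, Tue-PM→Varga, Wed-AM→Yoon, Wed-PM→Rossi, Thu-AM→Dubois+Yoon, Thu-PM→Ferraro.
Total: 220 + 230 + 130 + 170 + 210 + 170 + 150 + 210 + 130 + 150 + 220 = £1990.

£1990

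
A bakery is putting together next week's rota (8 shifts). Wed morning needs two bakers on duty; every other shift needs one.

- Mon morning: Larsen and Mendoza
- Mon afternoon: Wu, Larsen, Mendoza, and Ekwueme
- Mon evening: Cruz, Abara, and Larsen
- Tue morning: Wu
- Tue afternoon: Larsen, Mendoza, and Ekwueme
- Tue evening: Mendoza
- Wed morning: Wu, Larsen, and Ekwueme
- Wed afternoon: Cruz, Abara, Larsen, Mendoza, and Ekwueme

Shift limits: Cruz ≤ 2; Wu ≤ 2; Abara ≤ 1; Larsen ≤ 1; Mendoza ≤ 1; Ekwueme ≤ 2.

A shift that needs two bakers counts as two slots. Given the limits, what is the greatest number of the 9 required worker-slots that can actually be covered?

Total capacity across all bakers is 2+2+1+1+1+2 = 9, and 9 slots are needed, so at most 9 can be filled.
An assignment achieving 8: Mon morning→Larsen, Mon evening→Cruz, Tue morning→Wu, Tue afternoon→Ekwueme, Tue evening→Mendoza, Wed morning→Wu+Ekwueme, Wed afternoon→Cruz.
Loads: Cruz 2/2, Wu 2/2, Abara 0/1, Larsen 1/1, Mendoza 1/1, Ekwueme 2/2.

8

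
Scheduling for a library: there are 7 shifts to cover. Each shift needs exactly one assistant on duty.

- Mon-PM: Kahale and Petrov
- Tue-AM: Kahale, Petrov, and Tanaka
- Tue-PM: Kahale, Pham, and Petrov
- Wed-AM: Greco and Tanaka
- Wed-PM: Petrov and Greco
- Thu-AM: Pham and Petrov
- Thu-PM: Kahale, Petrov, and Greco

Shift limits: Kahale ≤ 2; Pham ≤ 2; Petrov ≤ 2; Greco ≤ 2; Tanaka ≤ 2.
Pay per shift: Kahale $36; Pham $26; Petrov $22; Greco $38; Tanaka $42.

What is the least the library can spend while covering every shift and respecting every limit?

$206

Picking the cheapest available assistant for each shift independently would cost $170, but that ignores the shift limits.
An optimal schedule: Mon-PM→Kahale, Tue-AM→Kahale, Tue-PM→Pham, Wed-AM→Greco, Wed-PM→Petrov, Thu-AM→Pham, Thu-PM→Petrov.
Total: 36 + 36 + 26 + 38 + 22 + 26 + 22 = $206.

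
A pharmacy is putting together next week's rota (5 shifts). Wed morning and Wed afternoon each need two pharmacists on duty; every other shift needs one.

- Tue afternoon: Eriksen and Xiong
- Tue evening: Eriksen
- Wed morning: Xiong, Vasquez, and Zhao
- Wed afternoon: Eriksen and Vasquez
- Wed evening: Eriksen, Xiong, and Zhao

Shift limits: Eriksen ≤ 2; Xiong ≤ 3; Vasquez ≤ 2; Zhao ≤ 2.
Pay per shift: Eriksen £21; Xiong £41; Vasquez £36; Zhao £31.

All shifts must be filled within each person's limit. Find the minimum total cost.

Tue evening can only be covered by Eriksen, so that assignment is forced.
Wed afternoon can only be covered by Eriksen and Vasquez, so that assignment is forced.
Picking the cheapest available pharmacist for each shift independently would cost £187, but that ignores the shift limits.
An optimal schedule: Tue afternoon→Xiong, Tue evening→Eriksen, Wed morning→Zhao+Vasquez, Wed afternoon→Eriksen+Vasquez, Wed evening→Zhao.
Total: 41 + 21 + 31 + 36 + 21 + 36 + 31 = £217.

£217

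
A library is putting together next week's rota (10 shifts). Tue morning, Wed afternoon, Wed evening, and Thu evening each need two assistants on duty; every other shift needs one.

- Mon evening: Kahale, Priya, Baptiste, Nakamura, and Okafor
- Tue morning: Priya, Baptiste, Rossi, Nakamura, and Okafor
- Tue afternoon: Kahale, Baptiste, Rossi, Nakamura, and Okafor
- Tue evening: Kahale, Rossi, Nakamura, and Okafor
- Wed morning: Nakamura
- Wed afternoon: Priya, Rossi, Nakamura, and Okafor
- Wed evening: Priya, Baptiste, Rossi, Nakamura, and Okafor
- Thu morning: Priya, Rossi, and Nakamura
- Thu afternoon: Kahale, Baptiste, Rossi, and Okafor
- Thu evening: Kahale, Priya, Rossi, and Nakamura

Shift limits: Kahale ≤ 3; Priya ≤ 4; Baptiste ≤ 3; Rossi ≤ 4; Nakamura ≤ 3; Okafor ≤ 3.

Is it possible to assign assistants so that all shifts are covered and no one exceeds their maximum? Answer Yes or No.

Wed morning can only be covered by Nakamura, so that assignment is forced.
One valid schedule: Mon evening→Kahale, Tue morning→Priya+Baptiste, Tue afternoon→Baptiste, Tue evening→Kahale, Wed morning→Nakamura, Wed afternoon→Priya+Rossi, Wed evening→Baptiste+Rossi, Thu morning→Priya, Thu afternoon→Kahale, Thu evening→Priya+Rossi.
Loads: Kahale 3/3, Priya 4/4, Baptiste 3/3, Rossi 3/4, Nakamura 1/3, Okafor 0/3 — all within limits.

Yes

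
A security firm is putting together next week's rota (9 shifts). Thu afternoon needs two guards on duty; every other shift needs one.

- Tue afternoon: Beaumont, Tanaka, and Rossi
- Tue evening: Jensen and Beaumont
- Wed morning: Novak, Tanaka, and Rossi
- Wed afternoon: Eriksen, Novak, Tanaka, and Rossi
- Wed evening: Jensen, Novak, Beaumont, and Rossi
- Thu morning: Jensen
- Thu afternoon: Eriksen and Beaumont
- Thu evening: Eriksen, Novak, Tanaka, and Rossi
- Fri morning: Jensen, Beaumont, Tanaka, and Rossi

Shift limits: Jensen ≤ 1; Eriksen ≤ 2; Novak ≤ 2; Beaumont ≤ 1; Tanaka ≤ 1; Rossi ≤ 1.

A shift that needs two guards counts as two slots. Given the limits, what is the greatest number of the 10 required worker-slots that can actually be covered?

8

Total capacity across all guards is 1+2+2+1+1+1 = 8, and 10 slots are needed, so at most 8 can be filled.
An assignment achieving 8: Tue afternoon→Tanaka, Tue evening→Beaumont, Wed morning→Novak, Wed afternoon→Eriksen, Wed evening→Novak, Thu morning→Jensen, Thu afternoon→Eriksen, Thu evening→Rossi.
Loads: Jensen 1/1, Eriksen 2/2, Novak 2/2, Beaumont 1/1, Tanaka 1/1, Rossi 1/1.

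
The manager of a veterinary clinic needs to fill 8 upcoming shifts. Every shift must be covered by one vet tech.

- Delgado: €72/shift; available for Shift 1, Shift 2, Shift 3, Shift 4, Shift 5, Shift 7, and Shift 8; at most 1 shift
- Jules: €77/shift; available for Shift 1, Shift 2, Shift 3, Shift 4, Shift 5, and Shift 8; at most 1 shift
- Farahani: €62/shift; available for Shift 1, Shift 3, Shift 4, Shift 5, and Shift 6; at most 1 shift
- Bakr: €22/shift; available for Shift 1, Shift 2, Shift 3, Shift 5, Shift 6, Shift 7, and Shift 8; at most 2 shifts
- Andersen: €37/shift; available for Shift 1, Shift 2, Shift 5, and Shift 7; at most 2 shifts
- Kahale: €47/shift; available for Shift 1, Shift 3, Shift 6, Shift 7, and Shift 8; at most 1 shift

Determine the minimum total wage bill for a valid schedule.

€376

Picking the cheapest available vet tech for each shift independently would cost €216, but that ignores the shift limits.
An optimal schedule: Shift 1→Andersen, Shift 2→Jules, Shift 3→Kahale, Shift 4→Delgado, Shift 5→Andersen, Shift 6→Farahani, Shift 7→Bakr, Shift 8→Bakr.
Total: 37 + 77 + 47 + 72 + 37 + 62 + 22 + 22 = €376.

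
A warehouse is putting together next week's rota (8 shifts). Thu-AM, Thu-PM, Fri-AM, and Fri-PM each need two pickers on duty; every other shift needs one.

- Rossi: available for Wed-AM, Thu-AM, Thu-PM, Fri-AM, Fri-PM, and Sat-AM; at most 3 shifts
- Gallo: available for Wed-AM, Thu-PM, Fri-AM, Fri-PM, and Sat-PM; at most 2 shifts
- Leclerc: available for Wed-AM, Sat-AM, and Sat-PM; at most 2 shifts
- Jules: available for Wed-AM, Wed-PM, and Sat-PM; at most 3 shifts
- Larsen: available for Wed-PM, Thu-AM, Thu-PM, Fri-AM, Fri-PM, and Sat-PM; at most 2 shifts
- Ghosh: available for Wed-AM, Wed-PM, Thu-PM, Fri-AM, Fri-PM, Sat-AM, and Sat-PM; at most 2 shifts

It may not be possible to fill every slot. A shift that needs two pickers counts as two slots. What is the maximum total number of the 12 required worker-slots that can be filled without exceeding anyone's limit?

Total capacity across all pickers is 3+2+2+3+2+2 = 14, and 12 slots are needed, so at most 12 can be filled.
An assignment achieving 12: Wed-AM→Leclerc, Wed-PM→Jules, Thu-AM→Rossi+Larsen, Thu-PM→Rossi+Gallo, Fri-AM→Gallo+Ghosh, Fri-PM→Larsen+Ghosh, Sat-AM→Rossi, Sat-PM→Leclerc.
Loads: Rossi 3/3, Gallo 2/2, Leclerc 2/2, Jules 1/3, Larsen 2/2, Ghosh 2/2.

12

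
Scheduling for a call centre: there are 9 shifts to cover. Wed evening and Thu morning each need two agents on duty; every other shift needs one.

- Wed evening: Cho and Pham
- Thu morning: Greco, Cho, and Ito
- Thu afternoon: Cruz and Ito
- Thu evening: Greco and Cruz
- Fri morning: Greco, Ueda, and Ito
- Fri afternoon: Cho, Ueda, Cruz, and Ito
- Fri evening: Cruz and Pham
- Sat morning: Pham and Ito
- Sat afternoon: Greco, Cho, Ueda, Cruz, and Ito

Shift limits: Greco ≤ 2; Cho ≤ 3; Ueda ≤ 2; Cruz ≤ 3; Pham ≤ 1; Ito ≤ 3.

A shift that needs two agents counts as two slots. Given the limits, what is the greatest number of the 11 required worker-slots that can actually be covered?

Total capacity across all agents is 2+3+2+3+1+3 = 14, and 11 slots are needed, so at most 11 can be filled.
An assignment achieving 11: Wed evening→Cho+Pham, Thu morning→Greco+Cho, Thu afternoon→Cruz, Thu evening→Greco, Fri morning→Ueda, Fri afternoon→Cho, Fri evening→Cruz, Sat morning→Ito, Sat afternoon→Ueda.
Loads: Greco 2/2, Cho 3/3, Ueda 2/2, Cruz 2/3, Pham 1/1, Ito 1/3.

11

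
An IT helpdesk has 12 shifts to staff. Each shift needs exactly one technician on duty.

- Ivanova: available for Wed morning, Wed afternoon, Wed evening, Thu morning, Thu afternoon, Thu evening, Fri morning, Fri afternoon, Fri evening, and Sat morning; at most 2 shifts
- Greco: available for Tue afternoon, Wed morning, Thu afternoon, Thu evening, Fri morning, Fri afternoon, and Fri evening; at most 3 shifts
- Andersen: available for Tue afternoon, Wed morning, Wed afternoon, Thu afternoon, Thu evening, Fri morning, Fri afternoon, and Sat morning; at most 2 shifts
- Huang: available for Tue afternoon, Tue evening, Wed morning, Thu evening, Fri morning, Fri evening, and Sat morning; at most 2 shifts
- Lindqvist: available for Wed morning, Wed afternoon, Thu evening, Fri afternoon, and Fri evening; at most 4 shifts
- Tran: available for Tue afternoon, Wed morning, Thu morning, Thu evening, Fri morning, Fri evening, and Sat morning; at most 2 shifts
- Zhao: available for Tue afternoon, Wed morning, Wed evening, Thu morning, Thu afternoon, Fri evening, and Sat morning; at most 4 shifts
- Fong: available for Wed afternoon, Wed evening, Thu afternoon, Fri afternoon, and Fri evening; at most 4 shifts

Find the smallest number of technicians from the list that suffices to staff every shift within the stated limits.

12 slots to fill and no one can take more than 4, so at least ⌈12/4⌉ = 3 technicians are needed.
No set of 3 technicians can cover every shift (each such set leaves at least one shift with no one available or exceeds a cap).
Ivanova, Huang, Lindqvist, and Zhao alone can cover everything: Tue afternoon→Huang, Tue evening→Huang, Wed morning→Lindqvist, Wed afternoon→Ivanova, Wed evening→Zhao, Thu morning→Zhao, Thu afternoon→Zhao, Thu evening→Lindqvist, Fri morning→Ivanova, Fri afternoon→Lindqvist, Fri evening→Lindqvist, Sat morning→Zhao.

4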